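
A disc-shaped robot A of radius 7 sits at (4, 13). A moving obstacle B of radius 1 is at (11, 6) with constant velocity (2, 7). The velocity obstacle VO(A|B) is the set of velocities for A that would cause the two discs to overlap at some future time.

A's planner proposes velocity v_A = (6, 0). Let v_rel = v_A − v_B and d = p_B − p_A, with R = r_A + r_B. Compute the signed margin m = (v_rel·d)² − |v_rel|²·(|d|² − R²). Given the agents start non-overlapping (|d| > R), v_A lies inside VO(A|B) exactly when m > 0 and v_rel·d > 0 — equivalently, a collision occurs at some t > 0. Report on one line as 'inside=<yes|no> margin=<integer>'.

d = (7, -7),  |d|² = 98;  R = 7+1 = 8,  c = 98−8² = 34
v_rel = (4, -7),  |v_rel|² = 65;  v_rel·d = (4)·(7) + (-7)·(-7) = 77
65·t² − 154·t + 34 = 0  ⇒  m = 77² − 65·34 = 3719
m = 3719 > 0,  v_rel·d = 77 > 0  ⇒  inside

inside=yes margin=3719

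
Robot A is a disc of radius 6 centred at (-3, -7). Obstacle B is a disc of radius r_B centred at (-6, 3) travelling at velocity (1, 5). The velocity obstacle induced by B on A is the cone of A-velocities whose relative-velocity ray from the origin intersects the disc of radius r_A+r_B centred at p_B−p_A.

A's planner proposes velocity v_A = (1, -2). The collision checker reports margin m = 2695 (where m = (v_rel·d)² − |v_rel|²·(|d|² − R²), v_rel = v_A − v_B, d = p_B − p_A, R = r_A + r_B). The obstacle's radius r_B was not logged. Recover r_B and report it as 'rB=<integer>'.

m = 2695
d = (-3, 10);  v_rel = (0, -7),  |v_rel|² = 49
v_rel×d = (0)·(10) − (-7)·(-3) = -21
since m = R²·49 − (-21)²:  R² = (441 + 2695) / 49 = 64
R = √64 = 8  ⇒  r_B = 8 − 6 = 2

rB=2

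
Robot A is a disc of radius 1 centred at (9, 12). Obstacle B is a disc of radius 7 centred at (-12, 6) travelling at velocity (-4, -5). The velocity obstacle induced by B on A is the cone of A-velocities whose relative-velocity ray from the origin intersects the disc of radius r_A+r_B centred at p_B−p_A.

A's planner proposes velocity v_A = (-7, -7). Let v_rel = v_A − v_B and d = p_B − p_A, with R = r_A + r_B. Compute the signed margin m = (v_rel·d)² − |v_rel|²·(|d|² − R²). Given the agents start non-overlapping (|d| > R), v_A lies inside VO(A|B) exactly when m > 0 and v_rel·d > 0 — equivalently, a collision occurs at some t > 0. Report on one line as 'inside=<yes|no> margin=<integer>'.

d = (-21, -6),  |d|² = 477;  R = 1+7 = 8,  c = 477−8² = 413
v_rel = (-3, -2),  |v_rel|² = 13;  v_rel·d = (-3)·(-21) + (-2)·(-6) = 75
13·t² − 150·t + 413 = 0  ⇒  m = 75² − 13·413 = 256
m = 256 > 0,  v_rel·d = 75 > 0  ⇒  inside

inside=yes margin=256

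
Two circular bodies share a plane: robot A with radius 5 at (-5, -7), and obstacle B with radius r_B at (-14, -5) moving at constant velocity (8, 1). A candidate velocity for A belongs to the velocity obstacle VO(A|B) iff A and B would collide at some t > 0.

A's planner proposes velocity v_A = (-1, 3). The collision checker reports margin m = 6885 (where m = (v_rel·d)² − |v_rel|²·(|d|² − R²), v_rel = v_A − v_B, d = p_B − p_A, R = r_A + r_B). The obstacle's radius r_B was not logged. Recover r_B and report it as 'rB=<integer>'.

m = 6885
d = (-9, 2);  v_rel = (-9, 2),  |v_rel|² = 85
v_rel×d = (-9)·(2) − (2)·(-9) = 0
since m = R²·85 − 0²:  R² = (0 + 6885) / 85 = 81
R = √81 = 9  ⇒  r_B = 9 − 5 = 4

rB=4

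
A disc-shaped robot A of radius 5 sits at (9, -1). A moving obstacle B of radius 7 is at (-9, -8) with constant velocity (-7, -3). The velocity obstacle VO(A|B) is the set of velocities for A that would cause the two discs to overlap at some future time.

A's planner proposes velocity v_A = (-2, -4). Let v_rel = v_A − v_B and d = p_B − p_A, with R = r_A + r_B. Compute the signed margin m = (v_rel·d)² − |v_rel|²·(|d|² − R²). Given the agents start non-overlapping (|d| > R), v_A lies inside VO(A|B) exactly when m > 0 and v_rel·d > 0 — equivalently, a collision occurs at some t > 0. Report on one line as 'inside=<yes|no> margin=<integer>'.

d = (-18, -7),  |d|² = 373;  R = 5+7 = 12,  c = 373−12² = 229
v_rel = (5, -1),  |v_rel|² = 26;  v_rel·d = (5)·(-18) + (-1)·(-7) = -83
26·t² + 166·t + 229 = 0  ⇒  m = (-83)² − 26·229 = 935
m = 935 > 0,  v_rel·d = -83 < 0  ⇒  outside

inside=no margin=935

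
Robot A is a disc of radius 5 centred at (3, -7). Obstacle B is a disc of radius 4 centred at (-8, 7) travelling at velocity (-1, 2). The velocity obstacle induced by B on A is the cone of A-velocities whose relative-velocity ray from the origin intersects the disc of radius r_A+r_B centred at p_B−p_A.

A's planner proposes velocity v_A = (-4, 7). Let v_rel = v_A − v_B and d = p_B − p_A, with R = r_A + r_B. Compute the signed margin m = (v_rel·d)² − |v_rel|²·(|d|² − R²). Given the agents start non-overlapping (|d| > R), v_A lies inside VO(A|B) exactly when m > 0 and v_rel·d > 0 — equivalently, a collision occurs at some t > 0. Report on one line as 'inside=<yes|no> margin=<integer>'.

d = (-11, 14),  |d|² = 317;  R = 5+4 = 9,  c = 317−9² = 236
v_rel = (-3, 5),  |v_rel|² = 34;  v_rel·d = (-3)·(-11) + (5)·(14) = 103
34·t² − 206·t + 236 = 0  ⇒  m = 103² − 34·236 = 2585
m = 2585 > 0,  v_rel·d = 103 > 0  ⇒  inside

inside=yes margin=2585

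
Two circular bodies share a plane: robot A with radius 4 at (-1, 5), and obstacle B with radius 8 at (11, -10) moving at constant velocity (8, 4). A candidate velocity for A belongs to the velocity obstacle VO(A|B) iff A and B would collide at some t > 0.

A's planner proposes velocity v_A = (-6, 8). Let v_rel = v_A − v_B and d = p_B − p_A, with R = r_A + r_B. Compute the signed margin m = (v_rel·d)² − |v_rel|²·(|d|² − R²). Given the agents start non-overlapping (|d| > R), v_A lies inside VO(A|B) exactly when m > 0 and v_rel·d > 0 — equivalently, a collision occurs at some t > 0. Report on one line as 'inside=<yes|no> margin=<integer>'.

d = (12, -15),  |d|² = 369;  R = 4+8 = 12,  c = 369−12² = 225
v_rel = (-14, 4),  |v_rel|² = 212;  v_rel·d = (-14)·(12) + (4)·(-15) = -228
212·t² + 456·t + 225 = 0  ⇒  m = (-228)² − 212·225 = 4284
m = 4284 > 0,  v_rel·d = -228 < 0  ⇒  outside

inside=no margin=4284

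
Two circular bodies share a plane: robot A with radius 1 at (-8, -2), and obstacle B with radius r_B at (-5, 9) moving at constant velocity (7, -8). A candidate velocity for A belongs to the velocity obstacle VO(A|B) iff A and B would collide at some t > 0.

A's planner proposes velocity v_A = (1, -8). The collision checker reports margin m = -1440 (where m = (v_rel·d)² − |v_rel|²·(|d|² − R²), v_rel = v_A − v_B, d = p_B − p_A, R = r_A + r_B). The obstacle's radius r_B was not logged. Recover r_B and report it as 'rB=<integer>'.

m = -1440
d = (3, 11);  v_rel = (-6, 0),  |v_rel|² = 36
v_rel×d = (-6)·(11) − (0)·(3) = -66
since m = R²·36 − (-66)²:  R² = (4356 + -1440) / 36 = 81
R = √81 = 9  ⇒  r_B = 9 − 1 = 8

rB=8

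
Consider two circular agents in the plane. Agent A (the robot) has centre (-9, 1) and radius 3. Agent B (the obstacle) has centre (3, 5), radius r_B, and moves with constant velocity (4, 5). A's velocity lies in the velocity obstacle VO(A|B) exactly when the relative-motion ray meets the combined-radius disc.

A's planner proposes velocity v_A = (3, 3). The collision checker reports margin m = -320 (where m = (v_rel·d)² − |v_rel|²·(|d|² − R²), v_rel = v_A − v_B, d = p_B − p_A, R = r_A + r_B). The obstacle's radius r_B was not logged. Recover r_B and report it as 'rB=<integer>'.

m = -320
d = (12, 4);  v_rel = (-1, -2),  |v_rel|² = 5
v_rel×d = (-1)·(4) − (-2)·(12) = 20
since m = R²·5 − 20²:  R² = (400 + -320) / 5 = 16
R = √16 = 4  ⇒  r_B = 4 − 3 = 1

rB=1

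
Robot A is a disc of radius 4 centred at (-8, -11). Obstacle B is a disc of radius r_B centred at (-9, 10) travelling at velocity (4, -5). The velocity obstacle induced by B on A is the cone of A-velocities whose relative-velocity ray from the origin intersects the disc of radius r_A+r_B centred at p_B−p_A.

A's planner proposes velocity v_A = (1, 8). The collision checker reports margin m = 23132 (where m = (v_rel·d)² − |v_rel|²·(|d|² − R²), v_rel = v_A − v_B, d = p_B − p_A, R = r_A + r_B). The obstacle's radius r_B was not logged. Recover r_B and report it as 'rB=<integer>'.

m = 23132
d = (-1, 21);  v_rel = (-3, 13),  |v_rel|² = 178
v_rel×d = (-3)·(21) − (13)·(-1) = -50
since m = R²·178 − (-50)²:  R² = (2500 + 23132) / 178 = 144
R = √144 = 12  ⇒  r_B = 12 − 4 = 8

rB=8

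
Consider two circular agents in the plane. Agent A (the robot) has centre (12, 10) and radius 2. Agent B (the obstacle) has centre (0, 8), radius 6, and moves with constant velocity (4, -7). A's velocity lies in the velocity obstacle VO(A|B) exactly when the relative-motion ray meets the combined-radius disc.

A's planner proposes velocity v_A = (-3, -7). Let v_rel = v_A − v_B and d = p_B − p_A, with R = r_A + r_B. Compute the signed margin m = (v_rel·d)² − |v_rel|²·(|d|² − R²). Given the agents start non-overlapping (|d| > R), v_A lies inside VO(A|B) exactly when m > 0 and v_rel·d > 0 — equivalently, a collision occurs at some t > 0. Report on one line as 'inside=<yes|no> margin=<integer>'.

d = (-12, -2),  |d|² = 148;  R = 2+6 = 8,  c = 148−8² = 84
v_rel = (-7, 0),  |v_rel|² = 49;  v_rel·d = (-7)·(-12) + (0)·(-2) = 84
49·t² − 168·t + 84 = 0  ⇒  m = 84² − 49·84 = 2940
m = 2940 > 0,  v_rel·d = 84 > 0  ⇒  inside

inside=yes margin=2940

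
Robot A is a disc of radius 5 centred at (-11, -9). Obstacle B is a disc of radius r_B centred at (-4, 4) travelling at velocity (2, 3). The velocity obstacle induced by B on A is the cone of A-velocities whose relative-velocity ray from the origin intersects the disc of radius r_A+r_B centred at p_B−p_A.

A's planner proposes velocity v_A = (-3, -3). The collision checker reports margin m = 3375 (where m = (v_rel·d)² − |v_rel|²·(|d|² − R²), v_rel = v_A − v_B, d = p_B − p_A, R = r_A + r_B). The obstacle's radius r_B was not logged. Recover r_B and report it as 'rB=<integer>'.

m = 3375
d = (7, 13);  v_rel = (-5, -6),  |v_rel|² = 61
v_rel×d = (-5)·(13) − (-6)·(7) = -23
since m = R²·61 − (-23)²:  R² = (529 + 3375) / 61 = 64
R = √64 = 8  ⇒  r_B = 8 − 5 = 3

rB=3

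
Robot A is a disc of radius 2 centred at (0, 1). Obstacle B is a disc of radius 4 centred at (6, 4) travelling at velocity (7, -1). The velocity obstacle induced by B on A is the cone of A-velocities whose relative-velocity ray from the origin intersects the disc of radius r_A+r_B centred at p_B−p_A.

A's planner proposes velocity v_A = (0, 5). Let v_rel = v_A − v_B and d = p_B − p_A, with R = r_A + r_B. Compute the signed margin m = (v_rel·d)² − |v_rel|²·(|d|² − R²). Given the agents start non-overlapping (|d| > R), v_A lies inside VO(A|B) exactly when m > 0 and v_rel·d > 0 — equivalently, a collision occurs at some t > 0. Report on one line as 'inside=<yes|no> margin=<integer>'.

d = (6, 3),  |d|² = 45;  R = 2+4 = 6,  c = 45−6² = 9
v_rel = (-7, 6),  |v_rel|² = 85;  v_rel·d = (-7)·(6) + (6)·(3) = -24
85·t² + 48·t + 9 = 0  ⇒  m = (-24)² − 85·9 = -189
m = -189 < 0,  v_rel·d = -24 < 0  ⇒  outside

inside=no margin=-189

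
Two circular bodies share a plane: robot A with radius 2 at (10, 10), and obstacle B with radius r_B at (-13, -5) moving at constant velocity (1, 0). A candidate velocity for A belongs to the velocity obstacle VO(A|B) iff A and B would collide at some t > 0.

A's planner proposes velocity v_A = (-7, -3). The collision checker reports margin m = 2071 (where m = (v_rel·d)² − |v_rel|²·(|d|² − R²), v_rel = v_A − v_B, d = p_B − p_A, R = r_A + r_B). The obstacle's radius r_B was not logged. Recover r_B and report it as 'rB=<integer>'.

m = 2071
d = (-23, -15);  v_rel = (-8, -3),  |v_rel|² = 73
v_rel×d = (-8)·(-15) − (-3)·(-23) = 51
since m = R²·73 − 51²:  R² = (2601 + 2071) / 73 = 64
R = √64 = 8  ⇒  r_B = 8 − 2 = 6

rB=6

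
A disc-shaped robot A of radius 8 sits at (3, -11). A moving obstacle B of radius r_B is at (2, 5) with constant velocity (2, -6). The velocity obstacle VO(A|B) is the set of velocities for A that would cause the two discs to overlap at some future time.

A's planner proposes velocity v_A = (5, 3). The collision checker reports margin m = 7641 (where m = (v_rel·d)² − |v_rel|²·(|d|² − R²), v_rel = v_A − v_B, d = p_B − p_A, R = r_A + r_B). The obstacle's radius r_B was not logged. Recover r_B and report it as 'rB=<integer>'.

m = 7641
d = (-1, 16);  v_rel = (3, 9),  |v_rel|² = 90
v_rel×d = (3)·(16) − (9)·(-1) = 57
since m = R²·90 − 57²:  R² = (3249 + 7641) / 90 = 121
R = √121 = 11  ⇒  r_B = 11 − 8 = 3

rB=3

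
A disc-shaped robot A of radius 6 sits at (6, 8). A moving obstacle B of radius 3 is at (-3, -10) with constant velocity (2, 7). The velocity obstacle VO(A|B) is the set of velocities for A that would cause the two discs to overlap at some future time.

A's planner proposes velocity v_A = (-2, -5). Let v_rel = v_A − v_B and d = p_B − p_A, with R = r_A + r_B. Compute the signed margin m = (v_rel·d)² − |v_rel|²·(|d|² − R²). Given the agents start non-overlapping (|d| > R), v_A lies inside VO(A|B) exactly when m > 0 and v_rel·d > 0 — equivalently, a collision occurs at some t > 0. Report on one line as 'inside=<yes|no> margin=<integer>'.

d = (-9, -18),  |d|² = 405;  R = 6+3 = 9,  c = 405−9² = 324
v_rel = (-4, -12),  |v_rel|² = 160;  v_rel·d = (-4)·(-9) + (-12)·(-18) = 252
160·t² − 504·t + 324 = 0  ⇒  m = 252² − 160·324 = 11664
m = 11664 > 0,  v_rel·d = 252 > 0  ⇒  inside

inside=yes margin=11664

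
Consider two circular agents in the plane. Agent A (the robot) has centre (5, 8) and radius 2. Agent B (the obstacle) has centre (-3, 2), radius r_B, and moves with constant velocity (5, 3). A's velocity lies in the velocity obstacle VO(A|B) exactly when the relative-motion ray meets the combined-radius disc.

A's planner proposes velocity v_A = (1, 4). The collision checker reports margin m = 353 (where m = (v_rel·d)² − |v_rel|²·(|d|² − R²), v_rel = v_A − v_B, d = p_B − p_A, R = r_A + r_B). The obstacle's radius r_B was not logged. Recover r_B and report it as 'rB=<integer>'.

m = 353
d = (-8, -6);  v_rel = (-4, 1),  |v_rel|² = 17
v_rel×d = (-4)·(-6) − (1)·(-8) = 32
since m = R²·17 − 32²:  R² = (1024 + 353) / 17 = 81
R = √81 = 9  ⇒  r_B = 9 − 2 = 7

rB=7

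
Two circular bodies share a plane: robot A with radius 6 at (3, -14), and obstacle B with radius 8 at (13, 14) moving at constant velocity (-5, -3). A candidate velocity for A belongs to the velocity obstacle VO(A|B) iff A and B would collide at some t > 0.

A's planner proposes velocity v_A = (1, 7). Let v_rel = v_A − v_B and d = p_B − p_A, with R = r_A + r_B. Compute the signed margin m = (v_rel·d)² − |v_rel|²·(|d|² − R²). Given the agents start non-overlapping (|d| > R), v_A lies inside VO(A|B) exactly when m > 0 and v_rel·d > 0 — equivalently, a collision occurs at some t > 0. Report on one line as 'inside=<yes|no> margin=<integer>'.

d = (10, 28),  |d|² = 884;  R = 6+8 = 14,  c = 884−14² = 688
v_rel = (6, 10),  |v_rel|² = 136;  v_rel·d = (6)·(10) + (10)·(28) = 340
136·t² − 680·t + 688 = 0  ⇒  m = 340² − 136·688 = 22032
m = 22032 > 0,  v_rel·d = 340 > 0  ⇒  inside

inside=yes margin=22032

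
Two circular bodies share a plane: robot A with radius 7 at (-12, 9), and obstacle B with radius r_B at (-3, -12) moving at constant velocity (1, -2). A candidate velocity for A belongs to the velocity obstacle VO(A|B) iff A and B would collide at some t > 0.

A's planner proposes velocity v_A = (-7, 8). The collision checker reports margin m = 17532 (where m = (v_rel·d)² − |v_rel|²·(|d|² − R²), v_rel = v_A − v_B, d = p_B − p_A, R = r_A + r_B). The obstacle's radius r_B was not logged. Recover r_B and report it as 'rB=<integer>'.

m = 17532
d = (9, -21);  v_rel = (-8, 10),  |v_rel|² = 164
v_rel×d = (-8)·(-21) − (10)·(9) = 78
since m = R²·164 − 78²:  R² = (6084 + 17532) / 164 = 144
R = √144 = 12  ⇒  r_B = 12 − 7 = 5

rB=5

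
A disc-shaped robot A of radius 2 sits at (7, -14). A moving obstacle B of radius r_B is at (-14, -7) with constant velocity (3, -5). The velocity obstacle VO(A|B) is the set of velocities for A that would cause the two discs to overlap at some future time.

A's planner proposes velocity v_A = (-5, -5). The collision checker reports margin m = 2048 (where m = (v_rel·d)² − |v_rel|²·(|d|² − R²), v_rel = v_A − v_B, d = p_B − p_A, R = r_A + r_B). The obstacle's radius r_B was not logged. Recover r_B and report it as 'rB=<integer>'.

m = 2048
d = (-21, 7);  v_rel = (-8, 0),  |v_rel|² = 64
v_rel×d = (-8)·(7) − (0)·(-21) = -56
since m = R²·64 − (-56)²:  R² = (3136 + 2048) / 64 = 81
R = √81 = 9  ⇒  r_B = 9 − 2 = 7

rB=7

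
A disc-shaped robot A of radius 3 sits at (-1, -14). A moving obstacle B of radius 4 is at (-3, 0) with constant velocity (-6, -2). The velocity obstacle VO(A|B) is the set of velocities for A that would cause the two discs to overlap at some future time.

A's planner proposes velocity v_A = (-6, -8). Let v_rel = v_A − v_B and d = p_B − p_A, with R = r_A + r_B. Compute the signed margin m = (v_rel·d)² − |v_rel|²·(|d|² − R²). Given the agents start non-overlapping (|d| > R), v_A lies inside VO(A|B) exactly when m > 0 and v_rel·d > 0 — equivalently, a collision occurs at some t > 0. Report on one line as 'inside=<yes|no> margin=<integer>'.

d = (-2, 14),  |d|² = 200;  R = 3+4 = 7,  c = 200−7² = 151
v_rel = (0, -6),  |v_rel|² = 36;  v_rel·d = (0)·(-2) + (-6)·(14) = -84
36·t² + 168·t + 151 = 0  ⇒  m = (-84)² − 36·151 = 1620
m = 1620 > 0,  v_rel·d = -84 < 0  ⇒  outside

inside=no margin=1620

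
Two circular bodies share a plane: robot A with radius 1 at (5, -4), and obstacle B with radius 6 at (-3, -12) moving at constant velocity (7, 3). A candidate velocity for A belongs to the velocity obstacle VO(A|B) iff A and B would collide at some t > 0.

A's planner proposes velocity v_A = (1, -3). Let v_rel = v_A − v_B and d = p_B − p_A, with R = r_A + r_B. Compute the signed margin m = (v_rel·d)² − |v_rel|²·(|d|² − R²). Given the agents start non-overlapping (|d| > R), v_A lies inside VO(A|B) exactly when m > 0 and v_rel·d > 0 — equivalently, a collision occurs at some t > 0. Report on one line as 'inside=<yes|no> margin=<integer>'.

d = (-8, -8),  |d|² = 128;  R = 1+6 = 7,  c = 128−7² = 79
v_rel = (-6, -6),  |v_rel|² = 72;  v_rel·d = (-6)·(-8) + (-6)·(-8) = 96
72·t² − 192·t + 79 = 0  ⇒  m = 96² − 72·79 = 3528
m = 3528 > 0,  v_rel·d = 96 > 0  ⇒  inside

inside=yes margin=3528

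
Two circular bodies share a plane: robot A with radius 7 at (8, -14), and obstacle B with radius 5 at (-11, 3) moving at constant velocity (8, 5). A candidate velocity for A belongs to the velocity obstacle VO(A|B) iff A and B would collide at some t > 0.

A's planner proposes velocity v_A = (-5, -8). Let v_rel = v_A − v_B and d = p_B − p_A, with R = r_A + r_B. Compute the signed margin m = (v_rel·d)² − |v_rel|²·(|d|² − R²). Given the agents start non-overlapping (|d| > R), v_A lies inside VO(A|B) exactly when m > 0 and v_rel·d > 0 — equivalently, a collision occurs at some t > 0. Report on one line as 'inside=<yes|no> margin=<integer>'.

d = (-19, 17),  |d|² = 650;  R = 7+5 = 12,  c = 650−12² = 506
v_rel = (-13, -13),  |v_rel|² = 338;  v_rel·d = (-13)·(-19) + (-13)·(17) = 26
338·t² − 52·t + 506 = 0  ⇒  m = 26² − 338·506 = -170352
m = -170352 < 0,  v_rel·d = 26 > 0  ⇒  outside

inside=no margin=-170352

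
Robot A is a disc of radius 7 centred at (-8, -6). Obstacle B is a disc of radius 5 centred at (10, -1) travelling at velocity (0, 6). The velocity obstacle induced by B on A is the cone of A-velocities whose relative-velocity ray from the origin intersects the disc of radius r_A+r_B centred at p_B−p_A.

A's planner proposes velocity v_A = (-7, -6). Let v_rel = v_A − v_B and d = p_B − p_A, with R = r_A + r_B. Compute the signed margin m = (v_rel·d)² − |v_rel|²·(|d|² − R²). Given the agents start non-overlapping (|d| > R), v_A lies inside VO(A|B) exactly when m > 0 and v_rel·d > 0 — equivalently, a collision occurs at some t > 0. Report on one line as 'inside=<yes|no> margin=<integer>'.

d = (18, 5),  |d|² = 349;  R = 7+5 = 12,  c = 349−12² = 205
v_rel = (-7, -12),  |v_rel|² = 193;  v_rel·d = (-7)·(18) + (-12)·(5) = -186
193·t² + 372·t + 205 = 0  ⇒  m = (-186)² − 193·205 = -4969
m = -4969 < 0,  v_rel·d = -186 < 0  ⇒  outside

inside=no margin=-4969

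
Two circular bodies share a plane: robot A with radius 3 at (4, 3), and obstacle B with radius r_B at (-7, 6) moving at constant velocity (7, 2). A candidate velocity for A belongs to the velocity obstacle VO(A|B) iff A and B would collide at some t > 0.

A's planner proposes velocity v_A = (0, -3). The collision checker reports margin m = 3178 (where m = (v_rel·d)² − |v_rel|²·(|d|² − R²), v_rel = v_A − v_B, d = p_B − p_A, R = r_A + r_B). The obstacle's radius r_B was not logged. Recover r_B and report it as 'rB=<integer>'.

m = 3178
d = (-11, 3);  v_rel = (-7, -5),  |v_rel|² = 74
v_rel×d = (-7)·(3) − (-5)·(-11) = -76
since m = R²·74 − (-76)²:  R² = (5776 + 3178) / 74 = 121
R = √121 = 11  ⇒  r_B = 11 − 3 = 8

rB=8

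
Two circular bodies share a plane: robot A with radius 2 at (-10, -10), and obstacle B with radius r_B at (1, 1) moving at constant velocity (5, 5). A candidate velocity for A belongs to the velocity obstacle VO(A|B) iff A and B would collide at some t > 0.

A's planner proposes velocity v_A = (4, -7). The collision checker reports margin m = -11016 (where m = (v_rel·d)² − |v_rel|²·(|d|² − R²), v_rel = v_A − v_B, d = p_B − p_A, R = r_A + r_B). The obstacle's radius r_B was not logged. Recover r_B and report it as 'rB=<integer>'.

m = -11016
d = (11, 11);  v_rel = (-1, -12),  |v_rel|² = 145
v_rel×d = (-1)·(11) − (-12)·(11) = 121
since m = R²·145 − 121²:  R² = (14641 + -11016) / 145 = 25
R = √25 = 5  ⇒  r_B = 5 − 2 = 3

rB=3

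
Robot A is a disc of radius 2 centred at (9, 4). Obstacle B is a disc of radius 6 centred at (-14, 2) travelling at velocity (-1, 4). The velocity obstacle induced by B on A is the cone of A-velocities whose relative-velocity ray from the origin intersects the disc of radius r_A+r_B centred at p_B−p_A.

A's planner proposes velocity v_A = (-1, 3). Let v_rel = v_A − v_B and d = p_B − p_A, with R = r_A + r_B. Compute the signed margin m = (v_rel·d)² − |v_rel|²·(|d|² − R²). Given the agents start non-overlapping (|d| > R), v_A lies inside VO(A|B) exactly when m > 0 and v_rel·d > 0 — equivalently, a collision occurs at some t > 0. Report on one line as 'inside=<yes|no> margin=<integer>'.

d = (-23, -2),  |d|² = 533;  R = 2+6 = 8,  c = 533−8² = 469
v_rel = (0, -1),  |v_rel|² = 1;  v_rel·d = (0)·(-23) + (-1)·(-2) = 2
1·t² − 4·t + 469 = 0  ⇒  m = 2² − 1·469 = -465
m = -465 < 0,  v_rel·d = 2 > 0  ⇒  outside

inside=no margin=-465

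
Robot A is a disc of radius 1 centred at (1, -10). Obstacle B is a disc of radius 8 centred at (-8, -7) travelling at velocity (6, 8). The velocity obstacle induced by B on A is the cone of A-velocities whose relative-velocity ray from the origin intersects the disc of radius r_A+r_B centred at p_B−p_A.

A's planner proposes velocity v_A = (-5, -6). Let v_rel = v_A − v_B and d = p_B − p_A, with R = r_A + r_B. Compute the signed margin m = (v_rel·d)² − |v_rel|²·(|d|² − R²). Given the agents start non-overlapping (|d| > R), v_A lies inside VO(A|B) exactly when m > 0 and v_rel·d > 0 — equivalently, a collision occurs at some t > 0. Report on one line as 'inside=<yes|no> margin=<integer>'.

d = (-9, 3),  |d|² = 90;  R = 1+8 = 9,  c = 90−9² = 9
v_rel = (-11, -14),  |v_rel|² = 317;  v_rel·d = (-11)·(-9) + (-14)·(3) = 57
317·t² − 114·t + 9 = 0  ⇒  m = 57² − 317·9 = 396
m = 396 > 0,  v_rel·d = 57 > 0  ⇒  inside

inside=yes margin=396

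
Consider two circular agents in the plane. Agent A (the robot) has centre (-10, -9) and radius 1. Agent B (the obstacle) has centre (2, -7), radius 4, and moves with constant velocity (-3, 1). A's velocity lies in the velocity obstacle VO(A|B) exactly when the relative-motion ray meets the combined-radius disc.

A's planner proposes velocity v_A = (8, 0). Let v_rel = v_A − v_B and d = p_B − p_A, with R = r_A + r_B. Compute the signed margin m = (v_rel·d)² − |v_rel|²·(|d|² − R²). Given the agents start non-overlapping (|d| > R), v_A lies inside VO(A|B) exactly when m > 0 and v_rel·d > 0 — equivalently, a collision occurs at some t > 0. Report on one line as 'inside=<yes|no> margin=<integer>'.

d = (12, 2),  |d|² = 148;  R = 1+4 = 5,  c = 148−5² = 123
v_rel = (11, -1),  |v_rel|² = 122;  v_rel·d = (11)·(12) + (-1)·(2) = 130
122·t² − 260·t + 123 = 0  ⇒  m = 130² − 122·123 = 1894
m = 1894 > 0,  v_rel·d = 130 > 0  ⇒  inside

inside=yes margin=1894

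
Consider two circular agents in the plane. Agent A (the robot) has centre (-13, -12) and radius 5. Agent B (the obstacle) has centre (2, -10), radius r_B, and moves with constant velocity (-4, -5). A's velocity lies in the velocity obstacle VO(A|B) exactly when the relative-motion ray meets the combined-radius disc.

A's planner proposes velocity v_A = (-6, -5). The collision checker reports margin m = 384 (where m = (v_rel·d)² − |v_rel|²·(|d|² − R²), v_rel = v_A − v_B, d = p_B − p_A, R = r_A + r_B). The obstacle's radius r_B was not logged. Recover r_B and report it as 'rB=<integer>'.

m = 384
d = (15, 2);  v_rel = (-2, 0),  |v_rel|² = 4
v_rel×d = (-2)·(2) − (0)·(15) = -4
since m = R²·4 − (-4)²:  R² = (16 + 384) / 4 = 100
R = √100 = 10  ⇒  r_B = 10 − 5 = 5

rB=5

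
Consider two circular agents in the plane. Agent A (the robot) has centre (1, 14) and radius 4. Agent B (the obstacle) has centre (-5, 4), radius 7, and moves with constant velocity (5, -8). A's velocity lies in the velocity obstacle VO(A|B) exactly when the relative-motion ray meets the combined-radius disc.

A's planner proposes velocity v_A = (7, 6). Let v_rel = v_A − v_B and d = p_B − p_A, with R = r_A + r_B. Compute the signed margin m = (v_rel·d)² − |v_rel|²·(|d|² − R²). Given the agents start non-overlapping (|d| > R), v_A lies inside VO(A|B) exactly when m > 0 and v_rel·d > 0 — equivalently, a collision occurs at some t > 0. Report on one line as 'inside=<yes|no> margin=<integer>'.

d = (-6, -10),  |d|² = 136;  R = 4+7 = 11,  c = 136−11² = 15
v_rel = (2, 14),  |v_rel|² = 200;  v_rel·d = (2)·(-6) + (14)·(-10) = -152
200·t² + 304·t + 15 = 0  ⇒  m = (-152)² − 200·15 = 20104
m = 20104 > 0,  v_rel·d = -152 < 0  ⇒  outside

inside=no margin=20104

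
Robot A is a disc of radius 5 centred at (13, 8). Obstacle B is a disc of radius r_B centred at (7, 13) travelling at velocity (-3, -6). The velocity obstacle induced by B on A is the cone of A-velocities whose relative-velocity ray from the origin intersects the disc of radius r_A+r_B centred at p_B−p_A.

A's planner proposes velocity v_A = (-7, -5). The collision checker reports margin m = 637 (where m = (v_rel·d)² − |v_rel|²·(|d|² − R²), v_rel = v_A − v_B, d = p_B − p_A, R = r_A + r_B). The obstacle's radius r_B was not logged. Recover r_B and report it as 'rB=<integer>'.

m = 637
d = (-6, 5);  v_rel = (-4, 1),  |v_rel|² = 17
v_rel×d = (-4)·(5) − (1)·(-6) = -14
since m = R²·17 − (-14)²:  R² = (196 + 637) / 17 = 49
R = √49 = 7  ⇒  r_B = 7 − 5 = 2

rB=2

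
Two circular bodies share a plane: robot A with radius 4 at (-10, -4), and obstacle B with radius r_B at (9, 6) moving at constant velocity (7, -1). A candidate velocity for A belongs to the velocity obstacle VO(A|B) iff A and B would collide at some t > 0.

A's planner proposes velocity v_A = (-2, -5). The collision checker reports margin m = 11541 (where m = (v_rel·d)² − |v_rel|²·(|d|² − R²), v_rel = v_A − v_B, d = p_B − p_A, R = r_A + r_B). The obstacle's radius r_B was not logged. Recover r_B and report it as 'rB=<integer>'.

m = 11541
d = (19, 10);  v_rel = (-9, -4),  |v_rel|² = 97
v_rel×d = (-9)·(10) − (-4)·(19) = -14
since m = R²·97 − (-14)²:  R² = (196 + 11541) / 97 = 121
R = √121 = 11  ⇒  r_B = 11 − 4 = 7

rB=7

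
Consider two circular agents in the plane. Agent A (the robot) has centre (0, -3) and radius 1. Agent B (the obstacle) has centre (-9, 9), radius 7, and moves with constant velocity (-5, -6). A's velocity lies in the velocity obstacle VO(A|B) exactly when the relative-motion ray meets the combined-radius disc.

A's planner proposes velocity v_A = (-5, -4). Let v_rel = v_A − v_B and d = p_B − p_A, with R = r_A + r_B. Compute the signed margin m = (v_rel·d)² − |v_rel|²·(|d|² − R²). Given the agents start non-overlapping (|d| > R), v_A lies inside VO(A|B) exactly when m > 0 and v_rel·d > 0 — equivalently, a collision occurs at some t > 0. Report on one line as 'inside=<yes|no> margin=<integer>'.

d = (-9, 12),  |d|² = 225;  R = 1+7 = 8,  c = 225−8² = 161
v_rel = (0, 2),  |v_rel|² = 4;  v_rel·d = (0)·(-9) + (2)·(12) = 24
4·t² − 48·t + 161 = 0  ⇒  m = 24² − 4·161 = -68
m = -68 < 0,  v_rel·d = 24 > 0  ⇒  outside

inside=no margin=-68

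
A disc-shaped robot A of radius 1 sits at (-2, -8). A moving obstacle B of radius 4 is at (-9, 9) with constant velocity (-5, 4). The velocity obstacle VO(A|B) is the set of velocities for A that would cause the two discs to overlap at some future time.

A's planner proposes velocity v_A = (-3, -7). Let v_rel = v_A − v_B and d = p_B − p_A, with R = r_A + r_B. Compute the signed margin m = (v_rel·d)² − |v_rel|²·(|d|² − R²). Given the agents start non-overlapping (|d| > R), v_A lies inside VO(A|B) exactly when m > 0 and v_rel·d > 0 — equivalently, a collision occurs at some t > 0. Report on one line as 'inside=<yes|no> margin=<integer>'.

d = (-7, 17),  |d|² = 338;  R = 1+4 = 5,  c = 338−5² = 313
v_rel = (2, -11),  |v_rel|² = 125;  v_rel·d = (2)·(-7) + (-11)·(17) = -201
125·t² + 402·t + 313 = 0  ⇒  m = (-201)² − 125·313 = 1276
m = 1276 > 0,  v_rel·d = -201 < 0  ⇒  outside

inside=no margin=1276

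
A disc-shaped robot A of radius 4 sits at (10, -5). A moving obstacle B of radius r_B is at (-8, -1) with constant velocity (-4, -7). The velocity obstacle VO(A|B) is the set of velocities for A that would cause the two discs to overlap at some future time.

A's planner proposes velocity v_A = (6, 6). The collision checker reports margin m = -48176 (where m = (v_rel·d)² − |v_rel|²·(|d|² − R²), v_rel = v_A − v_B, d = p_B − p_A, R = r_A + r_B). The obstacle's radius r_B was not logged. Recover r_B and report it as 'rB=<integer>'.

m = -48176
d = (-18, 4);  v_rel = (10, 13),  |v_rel|² = 269
v_rel×d = (10)·(4) − (13)·(-18) = 274
since m = R²·269 − 274²:  R² = (75076 + -48176) / 269 = 100
R = √100 = 10  ⇒  r_B = 10 − 4 = 6

rB=6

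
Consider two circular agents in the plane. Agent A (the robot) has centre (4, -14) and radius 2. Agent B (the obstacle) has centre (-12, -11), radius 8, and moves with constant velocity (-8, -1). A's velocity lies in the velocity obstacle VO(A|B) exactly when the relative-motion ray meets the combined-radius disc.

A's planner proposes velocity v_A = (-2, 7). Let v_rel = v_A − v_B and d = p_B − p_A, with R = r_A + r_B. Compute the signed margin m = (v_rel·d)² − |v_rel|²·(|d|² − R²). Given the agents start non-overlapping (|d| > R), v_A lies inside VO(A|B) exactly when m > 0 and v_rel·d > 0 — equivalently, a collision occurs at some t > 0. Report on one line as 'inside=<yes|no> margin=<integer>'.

d = (-16, 3),  |d|² = 265;  R = 2+8 = 10,  c = 265−10² = 165
v_rel = (6, 8),  |v_rel|² = 100;  v_rel·d = (6)·(-16) + (8)·(3) = -72
100·t² + 144·t + 165 = 0  ⇒  m = (-72)² − 100·165 = -11316
m = -11316 < 0,  v_rel·d = -72 < 0  ⇒  outside

inside=no margin=-11316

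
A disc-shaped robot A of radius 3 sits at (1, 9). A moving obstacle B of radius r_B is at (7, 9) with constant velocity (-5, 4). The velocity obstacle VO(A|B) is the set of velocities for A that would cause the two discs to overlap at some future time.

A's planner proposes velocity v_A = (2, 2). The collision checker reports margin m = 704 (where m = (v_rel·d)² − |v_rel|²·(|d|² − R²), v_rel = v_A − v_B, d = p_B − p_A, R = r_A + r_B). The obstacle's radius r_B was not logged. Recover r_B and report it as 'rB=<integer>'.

m = 704
d = (6, 0);  v_rel = (7, -2),  |v_rel|² = 53
v_rel×d = (7)·(0) − (-2)·(6) = 12
since m = R²·53 − 12²:  R² = (144 + 704) / 53 = 16
R = √16 = 4  ⇒  r_B = 4 − 3 = 1

rB=1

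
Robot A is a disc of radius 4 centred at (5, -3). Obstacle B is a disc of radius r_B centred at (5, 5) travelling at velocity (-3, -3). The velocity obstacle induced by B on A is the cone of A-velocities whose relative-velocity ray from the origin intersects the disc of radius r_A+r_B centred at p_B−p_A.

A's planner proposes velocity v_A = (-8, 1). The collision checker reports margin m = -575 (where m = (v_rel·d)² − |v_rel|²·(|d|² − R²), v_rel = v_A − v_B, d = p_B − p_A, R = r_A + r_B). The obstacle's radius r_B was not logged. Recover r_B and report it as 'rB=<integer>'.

m = -575
d = (0, 8);  v_rel = (-5, 4),  |v_rel|² = 41
v_rel×d = (-5)·(8) − (4)·(0) = -40
since m = R²·41 − (-40)²:  R² = (1600 + -575) / 41 = 25
R = √25 = 5  ⇒  r_B = 5 − 4 = 1

rB=1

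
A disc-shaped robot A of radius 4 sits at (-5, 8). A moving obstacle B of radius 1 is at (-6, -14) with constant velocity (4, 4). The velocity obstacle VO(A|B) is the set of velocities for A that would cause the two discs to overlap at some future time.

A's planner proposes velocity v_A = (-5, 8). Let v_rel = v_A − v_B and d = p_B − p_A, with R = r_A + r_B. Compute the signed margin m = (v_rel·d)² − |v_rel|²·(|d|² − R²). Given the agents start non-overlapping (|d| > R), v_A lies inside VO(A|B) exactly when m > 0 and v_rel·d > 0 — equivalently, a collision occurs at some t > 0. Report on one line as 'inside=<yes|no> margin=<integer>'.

d = (-1, -22),  |d|² = 485;  R = 4+1 = 5,  c = 485−5² = 460
v_rel = (-9, 4),  |v_rel|² = 97;  v_rel·d = (-9)·(-1) + (4)·(-22) = -79
97·t² + 158·t + 460 = 0  ⇒  m = (-79)² − 97·460 = -38379
m = -38379 < 0,  v_rel·d = -79 < 0  ⇒  outside

inside=no margin=-38379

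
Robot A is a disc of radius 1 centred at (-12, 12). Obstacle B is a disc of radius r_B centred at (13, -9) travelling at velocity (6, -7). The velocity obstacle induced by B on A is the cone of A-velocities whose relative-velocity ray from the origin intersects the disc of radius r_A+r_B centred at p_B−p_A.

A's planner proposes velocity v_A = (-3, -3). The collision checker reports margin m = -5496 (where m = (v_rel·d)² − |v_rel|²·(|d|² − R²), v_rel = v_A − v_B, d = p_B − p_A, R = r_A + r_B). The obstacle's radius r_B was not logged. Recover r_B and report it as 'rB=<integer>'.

m = -5496
d = (25, -21);  v_rel = (-9, 4),  |v_rel|² = 97
v_rel×d = (-9)·(-21) − (4)·(25) = 89
since m = R²·97 − 89²:  R² = (7921 + -5496) / 97 = 25
R = √25 = 5  ⇒  r_B = 5 − 1 = 4

rB=4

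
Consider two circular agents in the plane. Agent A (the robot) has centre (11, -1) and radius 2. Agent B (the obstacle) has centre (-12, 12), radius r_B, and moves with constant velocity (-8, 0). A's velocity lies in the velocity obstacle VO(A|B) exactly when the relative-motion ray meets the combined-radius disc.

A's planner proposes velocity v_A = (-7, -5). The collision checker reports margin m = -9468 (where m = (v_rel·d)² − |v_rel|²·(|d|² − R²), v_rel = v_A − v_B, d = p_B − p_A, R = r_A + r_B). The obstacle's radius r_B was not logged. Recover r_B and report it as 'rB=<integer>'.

m = -9468
d = (-23, 13);  v_rel = (1, -5),  |v_rel|² = 26
v_rel×d = (1)·(13) − (-5)·(-23) = -102
since m = R²·26 − (-102)²:  R² = (10404 + -9468) / 26 = 36
R = √36 = 6  ⇒  r_B = 6 − 2 = 4

rB=4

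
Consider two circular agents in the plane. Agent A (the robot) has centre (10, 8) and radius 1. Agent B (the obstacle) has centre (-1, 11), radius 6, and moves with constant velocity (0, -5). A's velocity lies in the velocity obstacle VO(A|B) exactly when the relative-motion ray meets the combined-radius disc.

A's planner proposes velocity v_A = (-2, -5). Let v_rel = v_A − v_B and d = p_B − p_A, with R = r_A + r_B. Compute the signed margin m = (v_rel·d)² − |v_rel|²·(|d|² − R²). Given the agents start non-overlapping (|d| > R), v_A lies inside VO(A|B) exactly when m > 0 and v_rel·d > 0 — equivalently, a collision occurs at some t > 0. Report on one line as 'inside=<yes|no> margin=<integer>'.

d = (-11, 3),  |d|² = 130;  R = 1+6 = 7,  c = 130−7² = 81
v_rel = (-2, 0),  |v_rel|² = 4;  v_rel·d = (-2)·(-11) + (0)·(3) = 22
4·t² − 44·t + 81 = 0  ⇒  m = 22² − 4·81 = 160
m = 160 > 0,  v_rel·d = 22 > 0  ⇒  inside

inside=yes margin=160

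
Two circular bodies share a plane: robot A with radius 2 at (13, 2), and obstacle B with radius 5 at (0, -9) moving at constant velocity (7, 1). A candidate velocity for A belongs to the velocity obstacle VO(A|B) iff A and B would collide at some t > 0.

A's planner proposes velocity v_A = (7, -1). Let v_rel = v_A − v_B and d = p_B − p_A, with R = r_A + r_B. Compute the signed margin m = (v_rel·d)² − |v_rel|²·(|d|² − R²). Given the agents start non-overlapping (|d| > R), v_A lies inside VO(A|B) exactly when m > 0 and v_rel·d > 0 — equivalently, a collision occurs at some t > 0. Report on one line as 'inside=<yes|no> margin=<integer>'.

d = (-13, -11),  |d|² = 290;  R = 2+5 = 7,  c = 290−7² = 241
v_rel = (0, -2),  |v_rel|² = 4;  v_rel·d = (0)·(-13) + (-2)·(-11) = 22
4·t² − 44·t + 241 = 0  ⇒  m = 22² − 4·241 = -480
m = -480 < 0,  v_rel·d = 22 > 0  ⇒  outside

inside=no margin=-480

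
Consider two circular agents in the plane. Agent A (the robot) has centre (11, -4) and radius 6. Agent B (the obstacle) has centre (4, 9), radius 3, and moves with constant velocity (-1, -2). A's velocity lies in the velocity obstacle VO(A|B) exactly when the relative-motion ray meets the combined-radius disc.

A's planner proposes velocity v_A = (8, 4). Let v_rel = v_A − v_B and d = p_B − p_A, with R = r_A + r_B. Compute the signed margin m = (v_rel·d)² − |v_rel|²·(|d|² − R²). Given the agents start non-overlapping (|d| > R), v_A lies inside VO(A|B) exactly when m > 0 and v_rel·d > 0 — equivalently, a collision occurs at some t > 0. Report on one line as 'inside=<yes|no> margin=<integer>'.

d = (-7, 13),  |d|² = 218;  R = 6+3 = 9,  c = 218−9² = 137
v_rel = (9, 6),  |v_rel|² = 117;  v_rel·d = (9)·(-7) + (6)·(13) = 15
117·t² − 30·t + 137 = 0  ⇒  m = 15² − 117·137 = -15804
m = -15804 < 0,  v_rel·d = 15 > 0  ⇒  outside

inside=no margin=-15804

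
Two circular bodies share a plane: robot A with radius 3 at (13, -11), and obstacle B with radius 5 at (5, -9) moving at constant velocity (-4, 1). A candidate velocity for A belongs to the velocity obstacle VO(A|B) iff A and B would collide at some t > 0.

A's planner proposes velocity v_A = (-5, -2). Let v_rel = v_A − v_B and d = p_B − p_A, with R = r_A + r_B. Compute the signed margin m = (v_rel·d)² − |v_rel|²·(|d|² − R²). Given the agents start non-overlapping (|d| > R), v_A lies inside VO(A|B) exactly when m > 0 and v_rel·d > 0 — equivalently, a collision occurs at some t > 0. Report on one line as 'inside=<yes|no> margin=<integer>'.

d = (-8, 2),  |d|² = 68;  R = 3+5 = 8,  c = 68−8² = 4
v_rel = (-1, -3),  |v_rel|² = 10;  v_rel·d = (-1)·(-8) + (-3)·(2) = 2
10·t² − 4·t + 4 = 0  ⇒  m = 2² − 10·4 = -36
m = -36 < 0,  v_rel·d = 2 > 0  ⇒  outside

inside=no margin=-36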